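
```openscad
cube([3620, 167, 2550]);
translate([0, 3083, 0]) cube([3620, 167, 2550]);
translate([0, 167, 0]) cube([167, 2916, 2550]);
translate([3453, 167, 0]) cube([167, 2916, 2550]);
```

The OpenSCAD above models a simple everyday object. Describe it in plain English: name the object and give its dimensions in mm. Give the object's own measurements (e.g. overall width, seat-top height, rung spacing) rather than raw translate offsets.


The wall frame of a small rectangular building: four walls, each 2550 mm tall and 167 mm thick, enclosing a footprint 3620 mm (x) by 3250 mm (y) outside-to-outside, with no floor or roof. The front and back walls (the −y and +y sides) span the full width; the two side walls fit between them.


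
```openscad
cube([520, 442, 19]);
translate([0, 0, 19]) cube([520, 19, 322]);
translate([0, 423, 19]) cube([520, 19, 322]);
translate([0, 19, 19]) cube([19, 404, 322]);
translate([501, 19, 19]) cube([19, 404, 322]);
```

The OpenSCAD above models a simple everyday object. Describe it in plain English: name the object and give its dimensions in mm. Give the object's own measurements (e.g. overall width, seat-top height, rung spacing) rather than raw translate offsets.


An open-topped rectangular box: outside dimensions 520×442×341 mm, with a uniform wall and base thickness of 19 mm. The base is a full 520×442 slab on the floor; four walls sit on top of the base. The front and back walls (the −y and +y sides) span the full width; the two side walls fit between them.


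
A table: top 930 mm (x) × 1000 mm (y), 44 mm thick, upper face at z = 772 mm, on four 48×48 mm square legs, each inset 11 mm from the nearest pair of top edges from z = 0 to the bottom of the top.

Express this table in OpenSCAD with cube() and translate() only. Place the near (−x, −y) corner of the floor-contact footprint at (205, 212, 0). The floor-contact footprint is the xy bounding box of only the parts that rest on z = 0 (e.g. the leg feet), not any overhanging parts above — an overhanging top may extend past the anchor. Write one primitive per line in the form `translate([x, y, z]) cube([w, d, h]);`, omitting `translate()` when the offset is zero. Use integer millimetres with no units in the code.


translate([194, 201, 728]) cube([930, 1000, 44]);
translate([205, 212, 0]) cube([48, 48, 728]);
translate([1065, 212, 0]) cube([48, 48, 728]);
translate([205, 1142, 0]) cube([48, 48, 728]);
translate([1065, 1142, 0]) cube([48, 48, 728]);


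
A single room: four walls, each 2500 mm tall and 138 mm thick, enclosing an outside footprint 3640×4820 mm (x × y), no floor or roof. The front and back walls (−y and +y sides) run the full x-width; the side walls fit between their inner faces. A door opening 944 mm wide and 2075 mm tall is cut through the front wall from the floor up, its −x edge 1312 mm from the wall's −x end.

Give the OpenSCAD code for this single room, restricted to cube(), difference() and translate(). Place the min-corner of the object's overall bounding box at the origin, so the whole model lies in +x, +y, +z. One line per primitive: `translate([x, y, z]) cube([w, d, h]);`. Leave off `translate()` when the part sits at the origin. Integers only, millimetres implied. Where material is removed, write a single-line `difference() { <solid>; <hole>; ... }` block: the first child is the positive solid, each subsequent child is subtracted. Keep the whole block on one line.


difference() { cube([3640, 138, 2500]); translate([1312, 0, 0]) cube([944, 138, 2075]); }
translate([0, 4682, 0]) cube([3640, 138, 2500]);
translate([0, 138, 0]) cube([138, 4544, 2500]);
translate([3502, 138, 0]) cube([138, 4544, 2500]);


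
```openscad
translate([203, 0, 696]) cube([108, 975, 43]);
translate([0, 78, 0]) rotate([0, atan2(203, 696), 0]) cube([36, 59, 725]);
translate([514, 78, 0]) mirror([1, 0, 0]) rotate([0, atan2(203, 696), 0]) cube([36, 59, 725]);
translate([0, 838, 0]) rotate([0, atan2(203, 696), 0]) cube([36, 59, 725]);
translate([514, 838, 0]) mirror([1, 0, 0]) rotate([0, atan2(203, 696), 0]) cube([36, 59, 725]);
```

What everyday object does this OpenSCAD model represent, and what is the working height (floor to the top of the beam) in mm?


A sawhorse. The overall height is 739 mm.

A beam across two mirrored pairs of raked legs — a sawhorse. The beam's underside is at z = 696 (matching the legs' vertical rise in atan2(203, 696)) and the beam is 43 mm tall, so its top is at 696 + 43 = 739 mm. The raked legs top out at the beam's underside, so that is the highest point.


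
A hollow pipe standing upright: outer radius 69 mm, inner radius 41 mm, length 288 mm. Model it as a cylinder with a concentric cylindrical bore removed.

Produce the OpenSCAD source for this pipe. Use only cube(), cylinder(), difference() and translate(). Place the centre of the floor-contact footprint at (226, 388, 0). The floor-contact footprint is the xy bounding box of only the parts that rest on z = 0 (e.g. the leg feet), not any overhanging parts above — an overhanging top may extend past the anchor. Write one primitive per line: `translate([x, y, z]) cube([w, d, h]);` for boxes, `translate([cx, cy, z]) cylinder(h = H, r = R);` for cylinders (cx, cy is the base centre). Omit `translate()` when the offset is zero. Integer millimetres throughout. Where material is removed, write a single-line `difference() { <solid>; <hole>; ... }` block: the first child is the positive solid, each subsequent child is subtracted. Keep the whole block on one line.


difference() { translate([226, 388, 0]) cylinder(h = 288, r = 69); translate([226, 388, 0]) cylinder(h = 288, r = 41); }


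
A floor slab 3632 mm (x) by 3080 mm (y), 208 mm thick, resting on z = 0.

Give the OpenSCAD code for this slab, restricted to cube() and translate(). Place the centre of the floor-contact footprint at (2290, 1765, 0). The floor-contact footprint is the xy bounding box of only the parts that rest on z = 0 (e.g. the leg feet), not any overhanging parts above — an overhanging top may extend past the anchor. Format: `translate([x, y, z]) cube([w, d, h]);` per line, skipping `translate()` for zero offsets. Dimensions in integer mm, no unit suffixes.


translate([474, 225, 0]) cube([3632, 3080, 208]);


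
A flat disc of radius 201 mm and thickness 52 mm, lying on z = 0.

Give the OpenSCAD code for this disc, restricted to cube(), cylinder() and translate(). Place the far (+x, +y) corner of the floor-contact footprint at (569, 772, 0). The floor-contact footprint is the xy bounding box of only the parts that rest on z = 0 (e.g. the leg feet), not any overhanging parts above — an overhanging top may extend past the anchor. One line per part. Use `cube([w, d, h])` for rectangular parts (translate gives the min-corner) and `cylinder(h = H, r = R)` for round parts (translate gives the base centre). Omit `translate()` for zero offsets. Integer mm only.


translate([368, 571, 0]) cylinder(h = 52, r = 201);


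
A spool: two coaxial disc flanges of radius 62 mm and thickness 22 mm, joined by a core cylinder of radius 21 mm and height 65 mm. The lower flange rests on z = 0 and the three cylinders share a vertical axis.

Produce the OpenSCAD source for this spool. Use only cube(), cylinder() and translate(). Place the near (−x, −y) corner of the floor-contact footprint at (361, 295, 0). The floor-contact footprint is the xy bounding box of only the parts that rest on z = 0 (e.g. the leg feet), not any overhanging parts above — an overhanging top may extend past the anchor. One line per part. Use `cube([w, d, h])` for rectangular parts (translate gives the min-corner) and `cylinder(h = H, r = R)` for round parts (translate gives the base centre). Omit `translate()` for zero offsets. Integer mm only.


translate([423, 357, 0]) cylinder(h = 22, r = 62);
translate([423, 357, 22]) cylinder(h = 65, r = 21);
translate([423, 357, 87]) cylinder(h = 22, r = 62);


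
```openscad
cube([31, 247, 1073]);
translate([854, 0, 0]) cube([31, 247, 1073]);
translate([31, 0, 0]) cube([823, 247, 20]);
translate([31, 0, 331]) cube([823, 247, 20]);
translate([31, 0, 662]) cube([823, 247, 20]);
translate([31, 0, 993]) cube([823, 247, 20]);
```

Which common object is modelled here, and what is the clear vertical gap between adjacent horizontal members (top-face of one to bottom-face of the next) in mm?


A bookshelf. The clear shelf gap is 311 mm.

Two tall side panels with 4 horizontal boards between them — a bookshelf. The first two shelf undersides are at z = 0 and z = 331; with shelf thickness 20, the clear gap is 331 − 0 − 20 = 311 mm.


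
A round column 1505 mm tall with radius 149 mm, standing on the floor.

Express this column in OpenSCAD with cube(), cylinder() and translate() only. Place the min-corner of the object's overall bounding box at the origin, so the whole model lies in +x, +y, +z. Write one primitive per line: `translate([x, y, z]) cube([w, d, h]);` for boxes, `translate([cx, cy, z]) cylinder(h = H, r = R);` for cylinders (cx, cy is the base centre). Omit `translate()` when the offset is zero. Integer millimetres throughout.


translate([149, 149, 0]) cylinder(h = 1505, r = 149);


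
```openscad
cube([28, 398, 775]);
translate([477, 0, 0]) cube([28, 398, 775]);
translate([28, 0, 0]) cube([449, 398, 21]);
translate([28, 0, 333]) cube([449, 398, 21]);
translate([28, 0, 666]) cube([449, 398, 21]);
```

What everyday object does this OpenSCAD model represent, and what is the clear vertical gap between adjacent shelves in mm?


A bookshelf. The clear shelf gap is 312 mm.

Two tall side panels with 3 horizontal boards between them — a bookshelf. The first two shelf undersides are at z = 0 and z = 333; with shelf thickness 21, the clear gap is 333 − 0 − 21 = 312 mm.


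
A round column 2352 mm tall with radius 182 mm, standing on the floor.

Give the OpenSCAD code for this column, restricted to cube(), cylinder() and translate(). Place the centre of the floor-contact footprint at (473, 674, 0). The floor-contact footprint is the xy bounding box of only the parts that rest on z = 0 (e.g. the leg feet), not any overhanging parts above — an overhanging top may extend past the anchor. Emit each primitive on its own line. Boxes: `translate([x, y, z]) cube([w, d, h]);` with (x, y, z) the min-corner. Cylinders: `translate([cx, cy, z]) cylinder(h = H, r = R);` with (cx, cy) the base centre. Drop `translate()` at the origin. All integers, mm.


translate([473, 674, 0]) cylinder(h = 2352, r = 182);


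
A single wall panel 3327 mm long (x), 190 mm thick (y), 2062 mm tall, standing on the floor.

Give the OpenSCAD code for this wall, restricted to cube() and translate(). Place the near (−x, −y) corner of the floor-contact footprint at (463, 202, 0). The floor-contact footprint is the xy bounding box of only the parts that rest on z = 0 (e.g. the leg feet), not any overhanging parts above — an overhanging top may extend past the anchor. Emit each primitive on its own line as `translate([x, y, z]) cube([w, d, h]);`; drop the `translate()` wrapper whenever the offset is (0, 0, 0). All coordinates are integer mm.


translate([463, 202, 0]) cube([3327, 190, 2062]);


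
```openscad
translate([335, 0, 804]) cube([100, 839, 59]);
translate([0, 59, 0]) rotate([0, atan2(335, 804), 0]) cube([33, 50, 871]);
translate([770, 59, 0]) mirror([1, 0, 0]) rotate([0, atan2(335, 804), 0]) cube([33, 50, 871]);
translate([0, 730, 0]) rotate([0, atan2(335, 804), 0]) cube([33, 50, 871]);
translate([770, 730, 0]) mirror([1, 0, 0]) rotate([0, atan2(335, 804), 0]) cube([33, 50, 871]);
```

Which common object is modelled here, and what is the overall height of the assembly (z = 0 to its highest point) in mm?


A sawhorse. The overall height is 863 mm.

A beam across two mirrored pairs of raked legs — a sawhorse. The beam's underside is at z = 804 (matching the legs' vertical rise in atan2(335, 804)) and the beam is 59 mm tall, so its top is at 804 + 59 = 863 mm. The raked legs top out at the beam's underside, so that is the highest point.


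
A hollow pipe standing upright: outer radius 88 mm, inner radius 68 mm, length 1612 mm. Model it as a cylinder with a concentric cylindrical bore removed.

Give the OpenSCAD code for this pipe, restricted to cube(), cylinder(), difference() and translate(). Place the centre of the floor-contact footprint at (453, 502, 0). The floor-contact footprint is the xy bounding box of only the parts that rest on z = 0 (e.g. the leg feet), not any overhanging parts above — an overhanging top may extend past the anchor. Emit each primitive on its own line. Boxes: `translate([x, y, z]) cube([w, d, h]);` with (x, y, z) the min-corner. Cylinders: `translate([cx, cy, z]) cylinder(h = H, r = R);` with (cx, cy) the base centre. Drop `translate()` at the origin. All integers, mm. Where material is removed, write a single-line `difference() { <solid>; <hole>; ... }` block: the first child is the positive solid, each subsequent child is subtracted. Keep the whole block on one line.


difference() { translate([453, 502, 0]) cylinder(h = 1612, r = 88); translate([453, 502, 0]) cylinder(h = 1612, r = 68); }


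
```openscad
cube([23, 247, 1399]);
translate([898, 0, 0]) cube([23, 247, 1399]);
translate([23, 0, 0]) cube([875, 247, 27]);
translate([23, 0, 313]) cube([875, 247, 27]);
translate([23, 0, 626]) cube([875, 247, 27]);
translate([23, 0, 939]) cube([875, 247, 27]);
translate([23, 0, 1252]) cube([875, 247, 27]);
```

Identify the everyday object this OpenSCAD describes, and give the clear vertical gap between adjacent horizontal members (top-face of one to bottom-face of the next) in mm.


A bookshelf. The clear shelf gap is 286 mm.

Two tall side panels with 5 horizontal boards between them — a bookshelf. The first two shelf undersides are at z = 0 and z = 313; with shelf thickness 27, the clear gap is 313 − 0 − 27 = 286 mm.


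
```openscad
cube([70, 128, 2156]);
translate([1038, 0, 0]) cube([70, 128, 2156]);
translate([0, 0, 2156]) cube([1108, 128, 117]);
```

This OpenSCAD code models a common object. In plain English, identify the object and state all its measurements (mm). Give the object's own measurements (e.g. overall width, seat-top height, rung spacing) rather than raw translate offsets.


A door frame. The clear opening is 968 mm wide and 2156 mm high. Two 70 mm wide jambs, 128 mm deep, stand either side of the opening from the floor to the top of the opening. A 117 mm thick head sits across the top of both jambs, spanning the full outside width of the frame.


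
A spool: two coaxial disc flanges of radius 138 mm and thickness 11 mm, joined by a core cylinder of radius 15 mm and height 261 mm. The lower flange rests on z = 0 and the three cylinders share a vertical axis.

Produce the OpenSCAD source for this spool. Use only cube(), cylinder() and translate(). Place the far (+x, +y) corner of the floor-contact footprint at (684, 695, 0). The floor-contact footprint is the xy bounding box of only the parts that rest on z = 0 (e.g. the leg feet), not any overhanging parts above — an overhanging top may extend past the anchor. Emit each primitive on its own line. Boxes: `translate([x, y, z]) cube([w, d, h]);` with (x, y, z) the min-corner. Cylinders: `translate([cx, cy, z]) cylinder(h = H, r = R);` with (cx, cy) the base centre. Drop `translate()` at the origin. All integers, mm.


translate([546, 557, 0]) cylinder(h = 11, r = 138);
translate([546, 557, 11]) cylinder(h = 261, r = 15);
translate([546, 557, 272]) cylinder(h = 11, r = 138);


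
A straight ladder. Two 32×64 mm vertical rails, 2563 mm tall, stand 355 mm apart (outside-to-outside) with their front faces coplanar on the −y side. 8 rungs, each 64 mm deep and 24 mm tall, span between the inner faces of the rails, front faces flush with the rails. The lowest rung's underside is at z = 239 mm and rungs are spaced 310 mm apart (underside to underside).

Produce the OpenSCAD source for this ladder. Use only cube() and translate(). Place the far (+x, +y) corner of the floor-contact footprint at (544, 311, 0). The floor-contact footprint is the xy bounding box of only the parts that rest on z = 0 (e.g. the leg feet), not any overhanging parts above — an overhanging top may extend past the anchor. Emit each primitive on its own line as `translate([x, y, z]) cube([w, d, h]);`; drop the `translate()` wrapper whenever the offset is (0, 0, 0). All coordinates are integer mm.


translate([189, 247, 0]) cube([32, 64, 2563]);
translate([512, 247, 0]) cube([32, 64, 2563]);
translate([221, 247, 239]) cube([291, 64, 24]);
translate([221, 247, 549]) cube([291, 64, 24]);
translate([221, 247, 859]) cube([291, 64, 24]);
translate([221, 247, 1169]) cube([291, 64, 24]);
translate([221, 247, 1479]) cube([291, 64, 24]);
translate([221, 247, 1789]) cube([291, 64, 24]);
translate([221, 247, 2099]) cube([291, 64, 24]);
translate([221, 247, 2409]) cube([291, 64, 24]);


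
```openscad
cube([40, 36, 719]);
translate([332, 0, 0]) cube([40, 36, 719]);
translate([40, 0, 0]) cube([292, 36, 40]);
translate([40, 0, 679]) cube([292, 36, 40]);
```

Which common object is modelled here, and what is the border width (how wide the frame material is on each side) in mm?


A picture frame. The border width is 40 mm.

Four thin pieces enclosing a rectangular opening — a picture frame. The two full-height stiles are 719 mm tall; the top rail sits at z = 679 and is 40 mm tall, so the border above the opening is 719 − 679 = 40 mm, matching the stile x-width.


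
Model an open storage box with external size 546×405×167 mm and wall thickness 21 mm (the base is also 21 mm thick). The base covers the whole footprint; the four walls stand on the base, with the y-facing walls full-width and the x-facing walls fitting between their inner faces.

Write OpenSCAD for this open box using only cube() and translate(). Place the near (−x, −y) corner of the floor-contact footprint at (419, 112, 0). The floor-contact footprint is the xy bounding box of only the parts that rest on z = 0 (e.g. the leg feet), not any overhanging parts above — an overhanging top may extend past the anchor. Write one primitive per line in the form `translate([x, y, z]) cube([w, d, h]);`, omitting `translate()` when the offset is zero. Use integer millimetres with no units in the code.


translate([419, 112, 0]) cube([546, 405, 21]);
translate([419, 112, 21]) cube([546, 21, 146]);
translate([419, 496, 21]) cube([546, 21, 146]);
translate([419, 133, 21]) cube([21, 363, 146]);
translate([944, 133, 21]) cube([21, 363, 146]);


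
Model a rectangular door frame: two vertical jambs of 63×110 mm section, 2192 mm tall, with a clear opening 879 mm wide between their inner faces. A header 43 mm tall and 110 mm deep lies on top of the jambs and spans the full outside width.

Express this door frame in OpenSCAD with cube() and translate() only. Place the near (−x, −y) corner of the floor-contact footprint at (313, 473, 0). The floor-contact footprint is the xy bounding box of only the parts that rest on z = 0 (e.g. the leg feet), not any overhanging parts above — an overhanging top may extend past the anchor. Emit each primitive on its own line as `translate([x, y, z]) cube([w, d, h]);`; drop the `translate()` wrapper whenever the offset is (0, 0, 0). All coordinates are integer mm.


translate([313, 473, 0]) cube([63, 110, 2192]);
translate([1255, 473, 0]) cube([63, 110, 2192]);
translate([313, 473, 2192]) cube([1005, 110, 43]);


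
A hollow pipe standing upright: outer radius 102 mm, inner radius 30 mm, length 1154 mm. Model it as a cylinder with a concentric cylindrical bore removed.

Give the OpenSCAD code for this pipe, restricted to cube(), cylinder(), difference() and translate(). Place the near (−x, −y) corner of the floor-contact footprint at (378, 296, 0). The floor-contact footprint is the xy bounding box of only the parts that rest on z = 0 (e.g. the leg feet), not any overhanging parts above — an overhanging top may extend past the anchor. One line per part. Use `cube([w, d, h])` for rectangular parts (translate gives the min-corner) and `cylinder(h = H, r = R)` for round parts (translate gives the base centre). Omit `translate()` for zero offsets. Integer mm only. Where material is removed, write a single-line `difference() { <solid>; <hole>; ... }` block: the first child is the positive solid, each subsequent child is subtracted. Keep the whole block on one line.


difference() { translate([480, 398, 0]) cylinder(h = 1154, r = 102); translate([480, 398, 0]) cylinder(h = 1154, r = 30); }


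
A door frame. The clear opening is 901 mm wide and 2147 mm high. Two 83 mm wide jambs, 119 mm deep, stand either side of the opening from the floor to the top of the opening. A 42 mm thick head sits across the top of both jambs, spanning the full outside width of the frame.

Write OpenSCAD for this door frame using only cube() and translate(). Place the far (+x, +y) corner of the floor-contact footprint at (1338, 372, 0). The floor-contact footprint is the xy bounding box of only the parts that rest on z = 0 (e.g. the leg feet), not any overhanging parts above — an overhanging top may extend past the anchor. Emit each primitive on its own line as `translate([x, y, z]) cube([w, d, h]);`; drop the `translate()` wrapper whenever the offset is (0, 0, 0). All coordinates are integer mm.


translate([271, 253, 0]) cube([83, 119, 2147]);
translate([1255, 253, 0]) cube([83, 119, 2147]);
translate([271, 253, 2147]) cube([1067, 119, 42]);


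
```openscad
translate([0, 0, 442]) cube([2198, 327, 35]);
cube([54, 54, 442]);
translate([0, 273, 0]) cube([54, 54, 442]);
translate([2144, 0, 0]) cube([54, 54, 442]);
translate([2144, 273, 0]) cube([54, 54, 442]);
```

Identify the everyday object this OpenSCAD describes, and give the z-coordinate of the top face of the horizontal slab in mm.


A bench. The seat-top height is 477 mm.

A long slab on four corner posts — a bench. The slab sits at z = 442 with thickness 35, so the top is 442 + 35 = 477 mm.


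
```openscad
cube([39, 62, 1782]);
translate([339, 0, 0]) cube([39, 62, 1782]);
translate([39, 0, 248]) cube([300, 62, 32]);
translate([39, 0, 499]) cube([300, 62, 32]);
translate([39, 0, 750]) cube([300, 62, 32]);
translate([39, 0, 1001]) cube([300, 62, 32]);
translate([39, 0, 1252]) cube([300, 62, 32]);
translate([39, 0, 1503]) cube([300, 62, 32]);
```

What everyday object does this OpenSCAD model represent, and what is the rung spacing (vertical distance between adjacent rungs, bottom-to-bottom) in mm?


A ladder. The rung spacing is 251 mm.

Two tall 39×62 posts with 6 short bars between them — a ladder. Adjacent rungs sit at z = 248 and z = 499, so the spacing is 499 − 248 = 251 mm.


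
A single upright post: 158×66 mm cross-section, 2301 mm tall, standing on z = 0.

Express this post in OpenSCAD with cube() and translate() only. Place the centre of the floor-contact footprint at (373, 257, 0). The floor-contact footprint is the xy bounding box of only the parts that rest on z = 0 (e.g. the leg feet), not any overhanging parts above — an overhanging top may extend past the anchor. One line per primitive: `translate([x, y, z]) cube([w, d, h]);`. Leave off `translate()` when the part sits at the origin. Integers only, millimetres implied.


translate([294, 224, 0]) cube([158, 66, 2301]);


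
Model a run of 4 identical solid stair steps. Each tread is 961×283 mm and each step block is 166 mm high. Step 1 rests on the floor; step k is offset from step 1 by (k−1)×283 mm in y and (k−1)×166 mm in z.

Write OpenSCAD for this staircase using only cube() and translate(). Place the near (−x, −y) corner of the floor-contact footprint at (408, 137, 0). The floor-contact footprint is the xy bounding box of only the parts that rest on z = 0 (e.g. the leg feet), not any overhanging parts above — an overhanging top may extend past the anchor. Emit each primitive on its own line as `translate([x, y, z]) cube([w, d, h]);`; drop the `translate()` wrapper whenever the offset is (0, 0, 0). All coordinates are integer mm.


translate([408, 137, 0]) cube([961, 283, 166]);
translate([408, 420, 166]) cube([961, 283, 166]);
translate([408, 703, 332]) cube([961, 283, 166]);
translate([408, 986, 498]) cube([961, 283, 166]);


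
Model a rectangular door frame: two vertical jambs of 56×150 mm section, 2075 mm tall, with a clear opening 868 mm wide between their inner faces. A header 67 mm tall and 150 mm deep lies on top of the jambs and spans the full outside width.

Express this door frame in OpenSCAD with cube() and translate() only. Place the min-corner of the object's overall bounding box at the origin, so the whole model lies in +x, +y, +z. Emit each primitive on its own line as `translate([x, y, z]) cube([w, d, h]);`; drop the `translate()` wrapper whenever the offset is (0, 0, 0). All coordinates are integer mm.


cube([56, 150, 2075]);
translate([924, 0, 0]) cube([56, 150, 2075]);
translate([0, 0, 2075]) cube([980, 150, 67]);


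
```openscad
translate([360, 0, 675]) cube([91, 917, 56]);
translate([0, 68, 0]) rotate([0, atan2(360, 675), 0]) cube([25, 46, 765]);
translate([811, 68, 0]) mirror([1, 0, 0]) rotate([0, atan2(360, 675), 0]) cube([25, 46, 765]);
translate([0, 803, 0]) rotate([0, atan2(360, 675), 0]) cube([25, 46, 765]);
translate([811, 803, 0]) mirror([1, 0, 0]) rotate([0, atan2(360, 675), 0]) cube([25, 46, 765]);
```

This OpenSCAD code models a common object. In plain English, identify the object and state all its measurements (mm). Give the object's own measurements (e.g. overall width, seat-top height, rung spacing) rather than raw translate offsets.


A sawhorse. A 91×917×56 mm beam (x, y, z) sits on two A-frame leg pairs. Each pair is two raked legs of 25×46 mm section (46 mm along y) splaying symmetrically in x. Each leg rises 675 mm vertically over 360 mm of horizontal reach and is 765 mm long along its own axis. Every leg's outer bottom edge rests on the floor and its outer top edge meets a bottom edge of the beam — the left legs (tilting toward +x) meet the beam's −x bottom edge, the right legs (their mirror images, tilting toward −x) meet its +x bottom edge — so the leg tops tuck under the beam, the beam's underside is 675 mm above the floor, and the feet are 811 mm apart outside-to-outside with the beam centred between them. The two leg pairs are set in 68 mm from either end of the beam.


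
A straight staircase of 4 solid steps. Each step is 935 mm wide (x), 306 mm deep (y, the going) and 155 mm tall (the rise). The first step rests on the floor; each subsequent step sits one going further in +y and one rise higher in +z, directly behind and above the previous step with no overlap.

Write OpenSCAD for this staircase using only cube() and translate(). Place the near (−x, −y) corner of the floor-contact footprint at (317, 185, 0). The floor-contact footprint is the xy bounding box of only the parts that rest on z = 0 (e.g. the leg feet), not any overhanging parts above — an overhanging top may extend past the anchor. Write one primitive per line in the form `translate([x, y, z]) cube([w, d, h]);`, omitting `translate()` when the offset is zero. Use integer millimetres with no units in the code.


translate([317, 185, 0]) cube([935, 306, 155]);
translate([317, 491, 155]) cube([935, 306, 155]);
translate([317, 797, 310]) cube([935, 306, 155]);
translate([317, 1103, 465]) cube([935, 306, 155]);


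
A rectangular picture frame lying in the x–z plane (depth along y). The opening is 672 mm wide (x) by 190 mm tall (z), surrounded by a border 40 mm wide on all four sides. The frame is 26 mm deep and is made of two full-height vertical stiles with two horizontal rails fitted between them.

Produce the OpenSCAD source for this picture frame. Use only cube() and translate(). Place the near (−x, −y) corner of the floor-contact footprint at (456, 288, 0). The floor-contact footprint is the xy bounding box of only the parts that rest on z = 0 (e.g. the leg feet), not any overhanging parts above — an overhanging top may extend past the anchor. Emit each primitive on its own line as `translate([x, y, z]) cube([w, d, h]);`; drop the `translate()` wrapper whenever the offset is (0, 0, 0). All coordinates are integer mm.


translate([456, 288, 0]) cube([40, 26, 270]);
translate([1168, 288, 0]) cube([40, 26, 270]);
translate([496, 288, 0]) cube([672, 26, 40]);
translate([496, 288, 230]) cube([672, 26, 40]);


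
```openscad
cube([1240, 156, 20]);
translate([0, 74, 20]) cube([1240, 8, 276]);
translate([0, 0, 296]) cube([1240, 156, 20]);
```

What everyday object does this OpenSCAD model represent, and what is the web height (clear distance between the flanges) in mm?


An I-beam. The web height is 276 mm.

Two wide flanges with a thin centred web — an I-beam. Overall 316 mm minus two 20 mm flanges gives a web of 316 − 2·20 = 276 mm.


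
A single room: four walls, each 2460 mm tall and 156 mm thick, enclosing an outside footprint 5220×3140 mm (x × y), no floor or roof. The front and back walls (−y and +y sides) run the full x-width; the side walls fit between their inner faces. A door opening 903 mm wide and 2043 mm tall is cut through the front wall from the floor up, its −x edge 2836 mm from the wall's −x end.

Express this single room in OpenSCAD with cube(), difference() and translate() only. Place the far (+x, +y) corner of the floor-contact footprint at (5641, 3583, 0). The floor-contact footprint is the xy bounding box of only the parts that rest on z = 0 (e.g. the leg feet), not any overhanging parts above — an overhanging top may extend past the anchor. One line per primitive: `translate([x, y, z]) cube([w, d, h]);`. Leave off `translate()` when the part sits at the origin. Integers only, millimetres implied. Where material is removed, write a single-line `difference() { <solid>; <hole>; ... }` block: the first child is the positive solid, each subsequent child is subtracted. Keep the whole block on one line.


difference() { translate([421, 443, 0]) cube([5220, 156, 2460]); translate([3257, 443, 0]) cube([903, 156, 2043]); }
translate([421, 3427, 0]) cube([5220, 156, 2460]);
translate([421, 599, 0]) cube([156, 2828, 2460]);
translate([5485, 599, 0]) cube([156, 2828, 2460]);


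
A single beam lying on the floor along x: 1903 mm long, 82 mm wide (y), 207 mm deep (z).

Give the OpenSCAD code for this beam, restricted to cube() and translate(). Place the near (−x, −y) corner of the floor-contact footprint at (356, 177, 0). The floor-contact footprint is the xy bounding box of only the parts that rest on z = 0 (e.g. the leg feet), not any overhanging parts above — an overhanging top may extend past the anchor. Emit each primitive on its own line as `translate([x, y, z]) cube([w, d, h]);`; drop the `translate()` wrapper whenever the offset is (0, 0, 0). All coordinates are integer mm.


translate([356, 177, 0]) cube([1903, 82, 207]);


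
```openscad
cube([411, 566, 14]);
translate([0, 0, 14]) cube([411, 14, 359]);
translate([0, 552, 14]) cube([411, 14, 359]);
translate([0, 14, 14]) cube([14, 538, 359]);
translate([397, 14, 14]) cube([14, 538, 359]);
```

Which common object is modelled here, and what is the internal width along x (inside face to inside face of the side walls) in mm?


An open box. The internal width is 383 mm.

A 411×566 base slab with four walls standing on it — an open box. The base is 411 mm wide and the walls are 14 mm thick, so the internal width is 411 − 2 × 14 = 383 mm.


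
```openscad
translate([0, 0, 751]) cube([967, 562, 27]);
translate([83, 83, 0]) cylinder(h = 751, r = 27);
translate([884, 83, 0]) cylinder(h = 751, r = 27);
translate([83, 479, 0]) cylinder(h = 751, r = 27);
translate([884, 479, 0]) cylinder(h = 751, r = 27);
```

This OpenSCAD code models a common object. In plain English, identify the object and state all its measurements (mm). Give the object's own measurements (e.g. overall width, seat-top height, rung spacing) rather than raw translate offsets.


A table: top 967 mm (x) × 562 mm (y), 27 mm thick, upper face at z = 778 mm, on four round legs of 54 mm diameter, each leg's bounding box inset 56 mm from the nearest pair of top edges from z = 0 to the bottom of the top.


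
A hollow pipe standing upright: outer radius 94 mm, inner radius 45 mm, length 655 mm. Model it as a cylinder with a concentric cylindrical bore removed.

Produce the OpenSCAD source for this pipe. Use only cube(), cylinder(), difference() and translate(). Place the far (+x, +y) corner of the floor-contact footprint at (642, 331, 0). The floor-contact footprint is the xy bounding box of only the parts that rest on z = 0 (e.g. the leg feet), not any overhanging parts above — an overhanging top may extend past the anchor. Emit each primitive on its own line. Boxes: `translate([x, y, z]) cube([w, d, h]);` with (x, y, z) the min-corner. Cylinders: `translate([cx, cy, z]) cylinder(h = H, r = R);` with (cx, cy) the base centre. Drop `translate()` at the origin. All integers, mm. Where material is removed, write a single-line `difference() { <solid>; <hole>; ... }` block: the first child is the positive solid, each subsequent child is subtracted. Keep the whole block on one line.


difference() { translate([548, 237, 0]) cylinder(h = 655, r = 94); translate([548, 237, 0]) cylinder(h = 655, r = 45); }


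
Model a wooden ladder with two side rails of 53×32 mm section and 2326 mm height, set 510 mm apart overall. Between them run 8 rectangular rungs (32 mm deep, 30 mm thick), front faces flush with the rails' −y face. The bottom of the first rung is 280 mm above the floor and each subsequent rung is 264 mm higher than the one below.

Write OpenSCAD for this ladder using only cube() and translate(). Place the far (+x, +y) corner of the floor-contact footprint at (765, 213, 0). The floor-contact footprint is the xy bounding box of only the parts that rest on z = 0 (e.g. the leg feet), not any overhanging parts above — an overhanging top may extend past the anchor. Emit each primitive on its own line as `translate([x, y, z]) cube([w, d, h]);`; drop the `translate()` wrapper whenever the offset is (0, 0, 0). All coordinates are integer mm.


// rung span = 510 - 2*53 = 404
// rung[k] z = 280 + k*264
translate([255, 181, 0]) cube([53, 32, 2326]);
translate([712, 181, 0]) cube([53, 32, 2326]);
translate([308, 181, 280]) cube([404, 32, 30]);
translate([308, 181, 544]) cube([404, 32, 30]);
translate([308, 181, 808]) cube([404, 32, 30]);
translate([308, 181, 1072]) cube([404, 32, 30]);
translate([308, 181, 1336]) cube([404, 32, 30]);
translate([308, 181, 1600]) cube([404, 32, 30]);
translate([308, 181, 1864]) cube([404, 32, 30]);
translate([308, 181, 2128]) cube([404, 32, 30]);


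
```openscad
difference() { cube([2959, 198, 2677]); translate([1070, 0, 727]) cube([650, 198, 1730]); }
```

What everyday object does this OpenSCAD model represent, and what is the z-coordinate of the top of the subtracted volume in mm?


A wall with a window opening. The window head height is 2457 mm.

A wall with a rectangular opening subtracted — a window. Sill at z = 727, opening 1730 mm tall, so the head is at 727 + 1730 = 2457 mm.


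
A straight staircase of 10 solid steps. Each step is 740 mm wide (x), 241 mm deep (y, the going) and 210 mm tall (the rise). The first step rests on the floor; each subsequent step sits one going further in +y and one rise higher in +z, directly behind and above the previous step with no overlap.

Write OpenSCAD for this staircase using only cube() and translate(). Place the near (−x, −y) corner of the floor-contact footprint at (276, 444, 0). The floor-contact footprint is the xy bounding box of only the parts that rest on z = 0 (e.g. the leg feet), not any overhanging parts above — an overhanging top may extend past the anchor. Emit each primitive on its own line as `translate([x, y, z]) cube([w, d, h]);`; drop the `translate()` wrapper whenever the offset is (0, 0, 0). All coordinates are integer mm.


translate([276, 444, 0]) cube([740, 241, 210]);
translate([276, 685, 210]) cube([740, 241, 210]);
translate([276, 926, 420]) cube([740, 241, 210]);
translate([276, 1167, 630]) cube([740, 241, 210]);
translate([276, 1408, 840]) cube([740, 241, 210]);
translate([276, 1649, 1050]) cube([740, 241, 210]);
translate([276, 1890, 1260]) cube([740, 241, 210]);
translate([276, 2131, 1470]) cube([740, 241, 210]);
translate([276, 2372, 1680]) cube([740, 241, 210]);
translate([276, 2613, 1890]) cube([740, 241, 210]);


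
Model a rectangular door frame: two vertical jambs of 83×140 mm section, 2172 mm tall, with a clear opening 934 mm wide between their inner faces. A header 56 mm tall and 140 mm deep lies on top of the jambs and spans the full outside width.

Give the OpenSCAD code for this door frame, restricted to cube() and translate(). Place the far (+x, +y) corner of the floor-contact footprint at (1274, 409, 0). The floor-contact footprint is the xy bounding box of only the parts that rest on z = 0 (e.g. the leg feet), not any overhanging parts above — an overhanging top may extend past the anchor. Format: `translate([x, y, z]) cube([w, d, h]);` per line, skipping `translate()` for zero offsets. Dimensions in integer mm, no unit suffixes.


translate([174, 269, 0]) cube([83, 140, 2172]);
translate([1191, 269, 0]) cube([83, 140, 2172]);
translate([174, 269, 2172]) cube([1100, 140, 56]);


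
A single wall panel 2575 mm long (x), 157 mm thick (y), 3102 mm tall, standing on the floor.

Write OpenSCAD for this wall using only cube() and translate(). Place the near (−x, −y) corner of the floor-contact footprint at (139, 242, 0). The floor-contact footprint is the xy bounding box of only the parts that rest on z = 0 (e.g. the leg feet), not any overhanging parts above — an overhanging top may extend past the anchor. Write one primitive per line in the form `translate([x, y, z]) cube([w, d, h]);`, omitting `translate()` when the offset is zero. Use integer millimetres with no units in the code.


translate([139, 242, 0]) cube([2575, 157, 3102]);


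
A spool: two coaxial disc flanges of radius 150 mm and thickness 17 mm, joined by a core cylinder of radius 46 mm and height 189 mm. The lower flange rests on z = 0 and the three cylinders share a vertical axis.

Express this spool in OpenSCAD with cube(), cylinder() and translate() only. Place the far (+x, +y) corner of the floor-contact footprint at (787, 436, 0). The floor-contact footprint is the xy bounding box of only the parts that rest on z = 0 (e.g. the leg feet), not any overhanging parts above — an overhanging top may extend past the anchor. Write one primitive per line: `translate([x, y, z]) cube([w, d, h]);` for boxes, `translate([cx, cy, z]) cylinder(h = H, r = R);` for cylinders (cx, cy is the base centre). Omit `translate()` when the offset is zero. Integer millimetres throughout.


translate([637, 286, 0]) cylinder(h = 17, r = 150);
translate([637, 286, 17]) cylinder(h = 189, r = 46);
translate([637, 286, 206]) cylinder(h = 17, r = 150);


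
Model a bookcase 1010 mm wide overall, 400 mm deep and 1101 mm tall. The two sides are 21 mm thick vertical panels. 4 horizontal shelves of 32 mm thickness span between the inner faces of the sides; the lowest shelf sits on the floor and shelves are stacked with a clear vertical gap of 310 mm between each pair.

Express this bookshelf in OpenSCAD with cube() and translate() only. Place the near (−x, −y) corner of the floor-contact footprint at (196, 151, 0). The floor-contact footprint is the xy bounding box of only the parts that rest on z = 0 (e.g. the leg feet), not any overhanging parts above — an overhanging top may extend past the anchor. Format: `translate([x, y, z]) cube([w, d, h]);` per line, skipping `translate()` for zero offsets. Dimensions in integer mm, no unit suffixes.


translate([196, 151, 0]) cube([21, 400, 1101]);
translate([1185, 151, 0]) cube([21, 400, 1101]);
translate([217, 151, 0]) cube([968, 400, 32]);
translate([217, 151, 342]) cube([968, 400, 32]);
translate([217, 151, 684]) cube([968, 400, 32]);
translate([217, 151, 1026]) cube([968, 400, 32]);
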